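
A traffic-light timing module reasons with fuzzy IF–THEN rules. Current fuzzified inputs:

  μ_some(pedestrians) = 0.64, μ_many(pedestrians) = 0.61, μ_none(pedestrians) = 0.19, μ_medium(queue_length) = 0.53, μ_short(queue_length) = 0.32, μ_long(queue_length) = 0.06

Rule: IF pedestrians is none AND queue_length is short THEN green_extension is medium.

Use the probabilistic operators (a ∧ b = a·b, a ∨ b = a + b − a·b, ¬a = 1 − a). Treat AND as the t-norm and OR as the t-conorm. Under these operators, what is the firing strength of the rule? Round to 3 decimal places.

0.061

firing strength: none=0.19, short=0.32; AND[a·b] → w = 0.0608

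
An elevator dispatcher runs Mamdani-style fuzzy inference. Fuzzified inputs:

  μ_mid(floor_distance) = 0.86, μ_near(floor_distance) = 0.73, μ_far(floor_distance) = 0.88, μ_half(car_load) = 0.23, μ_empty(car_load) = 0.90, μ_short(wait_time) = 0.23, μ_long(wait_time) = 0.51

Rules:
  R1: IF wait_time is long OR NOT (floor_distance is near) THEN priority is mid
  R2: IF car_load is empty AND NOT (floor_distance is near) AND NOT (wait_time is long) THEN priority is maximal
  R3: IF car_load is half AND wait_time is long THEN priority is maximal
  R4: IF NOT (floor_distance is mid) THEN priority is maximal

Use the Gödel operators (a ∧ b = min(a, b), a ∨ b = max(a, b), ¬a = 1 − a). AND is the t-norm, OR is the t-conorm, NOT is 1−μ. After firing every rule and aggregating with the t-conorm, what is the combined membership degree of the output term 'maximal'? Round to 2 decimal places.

0.27

R1: long=0.51, ¬near=1−0.73=0.27; OR[max(a, b)] → w = 0.51
R2: empty=0.90, ¬near=1−0.73=0.27, ¬long=1−0.51=0.49; AND[min(a, b)] → w = 0.27
R3: half=0.23, long=0.51; AND[min(a, b)] → w = 0.23
R4: ¬mid=1−0.86=0.14 → w = 0.14
Rules with consequent 'maximal': {R2, R3, R4} → strengths 0.27, 0.23, 0.14
Aggregate via t-conorm [max(a, b)]: 0.27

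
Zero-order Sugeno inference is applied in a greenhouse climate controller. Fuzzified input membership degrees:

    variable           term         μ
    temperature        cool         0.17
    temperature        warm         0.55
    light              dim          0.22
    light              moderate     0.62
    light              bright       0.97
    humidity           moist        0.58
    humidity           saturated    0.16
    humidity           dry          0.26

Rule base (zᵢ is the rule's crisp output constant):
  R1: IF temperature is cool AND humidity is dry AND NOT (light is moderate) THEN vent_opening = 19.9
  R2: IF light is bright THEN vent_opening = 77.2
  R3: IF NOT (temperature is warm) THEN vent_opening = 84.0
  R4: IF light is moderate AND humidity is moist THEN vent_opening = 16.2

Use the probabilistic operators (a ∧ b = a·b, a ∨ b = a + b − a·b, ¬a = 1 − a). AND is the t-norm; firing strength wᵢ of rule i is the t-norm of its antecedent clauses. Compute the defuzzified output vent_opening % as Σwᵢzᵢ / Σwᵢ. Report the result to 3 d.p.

66.157

R1 (z=19.9): cool=0.17, dry=0.26, ¬moderate=1−0.62=0.38; AND[a·b] → w = 0.0168
R2 (z=77.2): bright=0.97 → w = 0.9700
R3 (z=84.0): ¬warm=1−0.55=0.45 → w = 0.4500
R4 (z=16.2): moderate=0.62, moist=0.58; AND[a·b] → w = 0.3596
Weighted average = (0.0168·19.9 + 0.9700·77.2 + 0.4500·84.0 + 0.3596·16.2) / (0.0168 + 0.9700 + 0.4500 + 0.3596)
  = 118.8438 / 1.7964 = 66.157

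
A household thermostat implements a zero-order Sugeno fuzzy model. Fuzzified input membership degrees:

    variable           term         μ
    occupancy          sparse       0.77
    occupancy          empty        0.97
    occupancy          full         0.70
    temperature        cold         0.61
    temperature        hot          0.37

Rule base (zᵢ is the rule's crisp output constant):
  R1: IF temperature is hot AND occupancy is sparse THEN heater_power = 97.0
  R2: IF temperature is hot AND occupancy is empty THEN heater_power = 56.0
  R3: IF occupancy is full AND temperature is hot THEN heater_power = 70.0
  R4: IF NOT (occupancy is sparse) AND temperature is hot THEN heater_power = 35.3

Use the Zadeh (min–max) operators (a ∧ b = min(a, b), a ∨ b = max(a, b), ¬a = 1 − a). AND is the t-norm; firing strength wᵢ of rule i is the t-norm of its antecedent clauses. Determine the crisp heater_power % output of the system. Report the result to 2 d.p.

67.63

R1 (z=97.0): hot=0.37, sparse=0.77; AND[min(a, b)] → w = 0.37
R2 (z=56.0): hot=0.37, empty=0.97; AND[min(a, b)] → w = 0.37
R3 (z=70.0): full=0.70, hot=0.37; AND[min(a, b)] → w = 0.37
R4 (z=35.3): ¬sparse=1−0.77=0.23, hot=0.37; AND[min(a, b)] → w = 0.23
Weighted average = (0.37·97.0 + 0.37·56.0 + 0.37·70.0 + 0.23·35.3) / (0.37 + 0.37 + 0.37 + 0.23)
  = 90.6290 / 1.3400 = 67.63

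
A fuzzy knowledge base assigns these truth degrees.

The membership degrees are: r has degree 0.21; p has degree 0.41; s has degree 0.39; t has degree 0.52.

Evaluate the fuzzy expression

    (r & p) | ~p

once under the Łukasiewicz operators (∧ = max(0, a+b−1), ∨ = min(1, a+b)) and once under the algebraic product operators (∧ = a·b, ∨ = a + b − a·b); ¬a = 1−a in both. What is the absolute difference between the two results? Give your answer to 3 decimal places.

0.035

Under Łukasiewicz:
  r & p = max(0, a+b−1) on (0.21, 0.41) = 0.00
  ~p = 1 − 0.41 = 0.59
  (r & p) | ~p = min(1, a+b) on (0.00, 0.59) = 0.59
  → value = 0.5900
Under algebraic product:
  r & p = a·b on (0.2100, 0.4100) = 0.0861
  ~p = 1 − 0.4100 = 0.5900
  (r & p) | ~p = a + b − a·b on (0.0861, 0.5900) = 0.6253
  → value = 0.6253
|0.5900 − 0.6253| = 0.035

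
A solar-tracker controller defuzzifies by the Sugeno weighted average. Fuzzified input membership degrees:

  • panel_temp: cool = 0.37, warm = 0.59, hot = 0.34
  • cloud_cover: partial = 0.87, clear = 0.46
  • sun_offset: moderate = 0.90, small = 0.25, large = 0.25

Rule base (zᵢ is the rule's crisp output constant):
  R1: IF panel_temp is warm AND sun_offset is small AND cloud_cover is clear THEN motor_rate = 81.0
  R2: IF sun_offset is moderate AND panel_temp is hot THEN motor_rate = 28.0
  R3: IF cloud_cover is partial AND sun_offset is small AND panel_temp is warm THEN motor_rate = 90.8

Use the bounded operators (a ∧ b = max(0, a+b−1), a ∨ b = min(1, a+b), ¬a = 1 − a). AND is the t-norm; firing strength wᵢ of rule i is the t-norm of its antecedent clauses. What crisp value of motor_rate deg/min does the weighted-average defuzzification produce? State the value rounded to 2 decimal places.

28.00

R1 (z=81.0): warm=0.59, small=0.25, clear=0.46; AND[max(0, a+b−1)] → w = 0.00
R2 (z=28.0): moderate=0.90, hot=0.34; AND[max(0, a+b−1)] → w = 0.24
R3 (z=90.8): partial=0.87, small=0.25, warm=0.59; AND[max(0, a+b−1)] → w = 0.00
Weighted average = (0.00·81.0 + 0.24·28.0 + 0.00·90.8) / (0.00 + 0.24 + 0.00)
  = 6.7200 / 0.2400 = 28.00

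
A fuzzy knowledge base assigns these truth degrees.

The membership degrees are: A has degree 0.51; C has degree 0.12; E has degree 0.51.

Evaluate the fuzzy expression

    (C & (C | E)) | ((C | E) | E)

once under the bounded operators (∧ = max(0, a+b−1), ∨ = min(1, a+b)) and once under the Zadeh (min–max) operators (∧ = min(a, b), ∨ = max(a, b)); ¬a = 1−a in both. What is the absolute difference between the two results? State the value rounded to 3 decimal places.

0.490

Under bounded:
  C | E = min(1, a+b) on (0.12, 0.51) = 0.63
  C & (C | E) = max(0, a+b−1) on (0.12, 0.63) = 0.00
  C | E = min(1, a+b) on (0.12, 0.51) = 0.63
  (C | E) | E = min(1, a+b) on (0.63, 0.51) = 1.00
  (C & (C | E)) | ((C | E) | E) = min(1, a+b) on (0.00, 1.00) = 1.00
  → value = 1.0000
Under Zadeh (min–max):
  C | E = max(a, b) on (0.12, 0.51) = 0.51
  C & (C | E) = min(a, b) on (0.12, 0.51) = 0.12
  C | E = max(a, b) on (0.12, 0.51) = 0.51
  (C | E) | E = max(a, b) on (0.51, 0.51) = 0.51
  (C & (C | E)) | ((C | E) | E) = max(a, b) on (0.12, 0.51) = 0.51
  → value = 0.5100
|1.0000 − 0.5100| = 0.490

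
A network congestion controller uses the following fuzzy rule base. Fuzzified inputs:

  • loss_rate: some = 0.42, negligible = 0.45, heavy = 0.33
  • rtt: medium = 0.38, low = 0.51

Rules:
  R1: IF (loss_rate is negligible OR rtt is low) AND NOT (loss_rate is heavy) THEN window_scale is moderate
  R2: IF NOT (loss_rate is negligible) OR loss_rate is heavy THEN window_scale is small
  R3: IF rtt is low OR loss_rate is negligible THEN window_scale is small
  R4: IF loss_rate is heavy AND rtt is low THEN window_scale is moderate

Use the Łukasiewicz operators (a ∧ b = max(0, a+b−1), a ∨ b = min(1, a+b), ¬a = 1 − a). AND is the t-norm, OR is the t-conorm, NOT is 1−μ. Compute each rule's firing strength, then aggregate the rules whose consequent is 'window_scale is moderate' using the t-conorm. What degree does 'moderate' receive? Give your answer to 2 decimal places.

R1: (negligible=0.45 OR low=0.51) = 0.96; AND[max(0, a+b−1)] with ¬heavy=1−0.33=0.67 → w = 0.63
R2: ¬negligible=1−0.45=0.55, heavy=0.33; OR[min(1, a+b)] → w = 0.88
R3: low=0.51, negligible=0.45; OR[min(1, a+b)] → w = 0.96
R4: heavy=0.33, low=0.51; AND[max(0, a+b−1)] → w = 0.00
Rules with consequent 'moderate': {R1, R4} → strengths 0.63, 0.00
Aggregate via t-conorm [min(1, a+b)]: 0.63

0.63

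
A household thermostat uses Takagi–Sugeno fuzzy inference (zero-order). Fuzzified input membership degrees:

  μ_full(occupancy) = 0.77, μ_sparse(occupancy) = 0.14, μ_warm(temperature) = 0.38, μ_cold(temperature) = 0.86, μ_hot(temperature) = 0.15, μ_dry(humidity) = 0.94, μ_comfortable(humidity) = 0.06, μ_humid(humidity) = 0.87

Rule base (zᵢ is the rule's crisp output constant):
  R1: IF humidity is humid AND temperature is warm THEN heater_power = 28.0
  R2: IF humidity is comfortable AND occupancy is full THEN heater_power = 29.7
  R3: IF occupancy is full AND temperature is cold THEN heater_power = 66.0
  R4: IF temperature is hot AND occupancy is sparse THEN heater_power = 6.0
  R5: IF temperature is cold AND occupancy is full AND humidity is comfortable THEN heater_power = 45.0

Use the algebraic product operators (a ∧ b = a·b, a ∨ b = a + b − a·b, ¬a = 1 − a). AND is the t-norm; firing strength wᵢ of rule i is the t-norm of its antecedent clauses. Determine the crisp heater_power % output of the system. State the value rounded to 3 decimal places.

R1 (z=28.0): humid=0.87, warm=0.38; AND[a·b] → w = 0.3306
R2 (z=29.7): comfortable=0.06, full=0.77; AND[a·b] → w = 0.0462
R3 (z=66.0): full=0.77, cold=0.86; AND[a·b] → w = 0.6622
R4 (z=6.0): hot=0.15, sparse=0.14; AND[a·b] → w = 0.0210
R5 (z=45.0): cold=0.86, full=0.77, comfortable=0.06; AND[a·b] → w = 0.0397
Weighted average = (0.3306·28.0 + 0.0462·29.7 + 0.6622·66.0 + 0.0210·6.0 + 0.0397·45.0) / (0.3306 + 0.0462 + 0.6622 + 0.0210 + 0.0397)
  = 56.2481 / 1.0997 = 51.147

51.147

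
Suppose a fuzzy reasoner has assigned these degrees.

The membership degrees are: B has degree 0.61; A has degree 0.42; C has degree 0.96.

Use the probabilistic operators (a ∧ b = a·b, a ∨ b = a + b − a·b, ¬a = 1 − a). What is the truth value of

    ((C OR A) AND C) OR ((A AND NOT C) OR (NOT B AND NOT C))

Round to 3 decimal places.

0.940

C OR A = a + b − a·b on (0.9600, 0.4200) = 0.9768
(C OR A) AND C = a·b on (0.9768, 0.9600) = 0.9377
NOT C = 1 − 0.9600 = 0.0400
A AND NOT C = a·b on (0.4200, 0.0400) = 0.0168
NOT B = 1 − 0.6100 = 0.3900
NOT C = 1 − 0.9600 = 0.0400
NOT B AND NOT C = a·b on (0.3900, 0.0400) = 0.0156
(A AND NOT C) OR (NOT B AND NOT C) = a + b − a·b on (0.0168, 0.0156) = 0.0321
((C OR A) AND C) OR ((A AND NOT C) OR (NOT B AND NOT C)) = a + b − a·b on (0.9377, 0.0321) = 0.9397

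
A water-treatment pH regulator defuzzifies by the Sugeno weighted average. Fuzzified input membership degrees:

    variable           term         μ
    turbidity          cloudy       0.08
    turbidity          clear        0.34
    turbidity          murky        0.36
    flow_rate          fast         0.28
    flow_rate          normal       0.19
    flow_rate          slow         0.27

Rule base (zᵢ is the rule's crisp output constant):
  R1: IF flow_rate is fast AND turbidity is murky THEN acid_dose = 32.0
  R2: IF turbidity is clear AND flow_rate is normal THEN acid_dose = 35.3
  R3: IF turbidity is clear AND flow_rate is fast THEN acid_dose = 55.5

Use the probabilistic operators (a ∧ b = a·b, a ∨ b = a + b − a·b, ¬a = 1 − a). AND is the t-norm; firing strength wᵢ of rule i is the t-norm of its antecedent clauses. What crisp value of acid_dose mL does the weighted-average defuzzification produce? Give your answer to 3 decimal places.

41.403

R1 (z=32.0): fast=0.28, murky=0.36; AND[a·b] → w = 0.1008
R2 (z=35.3): clear=0.34, normal=0.19; AND[a·b] → w = 0.0646
R3 (z=55.5): clear=0.34, fast=0.28; AND[a·b] → w = 0.0952
Weighted average = (0.1008·32.0 + 0.0646·35.3 + 0.0952·55.5) / (0.1008 + 0.0646 + 0.0952)
  = 10.7896 / 0.2606 = 41.403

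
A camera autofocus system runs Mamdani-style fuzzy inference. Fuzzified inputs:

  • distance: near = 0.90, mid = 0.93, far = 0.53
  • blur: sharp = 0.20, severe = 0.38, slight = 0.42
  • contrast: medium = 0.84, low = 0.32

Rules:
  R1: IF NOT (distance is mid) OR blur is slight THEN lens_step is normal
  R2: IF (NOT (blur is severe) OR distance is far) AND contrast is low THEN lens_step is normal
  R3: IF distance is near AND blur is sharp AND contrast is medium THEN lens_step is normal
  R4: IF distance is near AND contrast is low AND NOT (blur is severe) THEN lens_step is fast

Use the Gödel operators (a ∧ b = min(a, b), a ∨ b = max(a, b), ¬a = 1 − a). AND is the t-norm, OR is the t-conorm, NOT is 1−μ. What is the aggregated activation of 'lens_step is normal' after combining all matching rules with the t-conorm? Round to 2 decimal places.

0.42

R1: ¬mid=1−0.93=0.07, slight=0.42; OR[max(a, b)] → w = 0.42
R2: (¬severe=1−0.38=0.62 OR far=0.53) = 0.62; AND[min(a, b)] with low=0.32 → w = 0.32
R3: near=0.90, sharp=0.20, medium=0.84; AND[min(a, b)] → w = 0.20
R4: near=0.90, low=0.32, ¬severe=1−0.38=0.62; AND[min(a, b)] → w = 0.32
Rules with consequent 'normal': {R1, R2, R3} → strengths 0.42, 0.32, 0.20
Aggregate via t-conorm [max(a, b)]: 0.42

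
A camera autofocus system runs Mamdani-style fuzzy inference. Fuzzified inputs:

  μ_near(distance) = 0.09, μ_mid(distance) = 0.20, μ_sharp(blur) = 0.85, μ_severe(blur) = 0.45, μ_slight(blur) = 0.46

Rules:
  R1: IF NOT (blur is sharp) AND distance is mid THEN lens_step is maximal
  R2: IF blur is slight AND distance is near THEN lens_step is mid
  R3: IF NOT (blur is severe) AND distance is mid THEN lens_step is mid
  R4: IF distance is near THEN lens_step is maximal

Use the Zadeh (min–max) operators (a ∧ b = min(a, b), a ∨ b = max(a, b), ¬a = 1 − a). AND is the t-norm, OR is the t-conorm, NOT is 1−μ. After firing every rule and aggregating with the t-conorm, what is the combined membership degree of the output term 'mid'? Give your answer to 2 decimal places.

R1: ¬sharp=1−0.85=0.15, mid=0.20; AND[min(a, b)] → w = 0.15
R2: slight=0.46, near=0.09; AND[min(a, b)] → w = 0.09
R3: ¬severe=1−0.45=0.55, mid=0.20; AND[min(a, b)] → w = 0.20
R4: near=0.09 → w = 0.09
Rules with consequent 'mid': {R2, R3} → strengths 0.09, 0.20
Aggregate via t-conorm [max(a, b)]: 0.20

0.20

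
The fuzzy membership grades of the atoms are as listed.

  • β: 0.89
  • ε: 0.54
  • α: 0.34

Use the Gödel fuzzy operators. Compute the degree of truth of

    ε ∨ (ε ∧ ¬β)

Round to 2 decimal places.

¬β = 1 − 0.89 = 0.11
ε ∧ ¬β = min(a, b) on (0.54, 0.11) = 0.11
ε ∨ (ε ∧ ¬β) = max(a, b) on (0.54, 0.11) = 0.54

0.54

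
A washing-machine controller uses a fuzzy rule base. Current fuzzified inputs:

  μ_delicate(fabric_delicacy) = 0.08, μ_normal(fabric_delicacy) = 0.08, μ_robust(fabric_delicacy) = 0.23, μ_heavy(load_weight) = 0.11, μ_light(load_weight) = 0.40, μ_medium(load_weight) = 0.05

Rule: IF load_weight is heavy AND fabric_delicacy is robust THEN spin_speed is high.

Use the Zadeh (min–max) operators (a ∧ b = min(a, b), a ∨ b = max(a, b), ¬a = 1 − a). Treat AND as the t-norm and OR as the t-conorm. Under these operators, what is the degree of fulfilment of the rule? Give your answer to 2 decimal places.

0.11

firing strength: heavy=0.11, robust=0.23; AND[min(a, b)] → w = 0.11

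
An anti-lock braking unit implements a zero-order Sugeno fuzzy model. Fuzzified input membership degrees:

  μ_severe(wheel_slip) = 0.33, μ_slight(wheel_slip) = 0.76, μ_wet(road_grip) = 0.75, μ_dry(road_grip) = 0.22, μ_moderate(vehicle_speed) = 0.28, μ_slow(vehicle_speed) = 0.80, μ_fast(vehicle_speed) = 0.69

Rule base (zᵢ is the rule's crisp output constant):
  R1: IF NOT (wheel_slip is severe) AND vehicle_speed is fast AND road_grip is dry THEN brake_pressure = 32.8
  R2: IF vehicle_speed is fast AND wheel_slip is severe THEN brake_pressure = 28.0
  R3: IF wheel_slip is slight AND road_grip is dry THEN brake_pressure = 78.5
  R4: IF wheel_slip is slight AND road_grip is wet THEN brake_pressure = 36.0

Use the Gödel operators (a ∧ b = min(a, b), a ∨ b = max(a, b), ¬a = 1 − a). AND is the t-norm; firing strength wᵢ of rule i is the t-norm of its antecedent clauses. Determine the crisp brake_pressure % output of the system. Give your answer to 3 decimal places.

R1 (z=32.8): ¬severe=1−0.33=0.67, fast=0.69, dry=0.22; AND[min(a, b)] → w = 0.22
R2 (z=28.0): fast=0.69, severe=0.33; AND[min(a, b)] → w = 0.33
R3 (z=78.5): slight=0.76, dry=0.22; AND[min(a, b)] → w = 0.22
R4 (z=36.0): slight=0.76, wet=0.75; AND[min(a, b)] → w = 0.75
Weighted average = (0.22·32.8 + 0.33·28.0 + 0.22·78.5 + 0.75·36.0) / (0.22 + 0.33 + 0.22 + 0.75)
  = 60.7260 / 1.5200 = 39.951

39.951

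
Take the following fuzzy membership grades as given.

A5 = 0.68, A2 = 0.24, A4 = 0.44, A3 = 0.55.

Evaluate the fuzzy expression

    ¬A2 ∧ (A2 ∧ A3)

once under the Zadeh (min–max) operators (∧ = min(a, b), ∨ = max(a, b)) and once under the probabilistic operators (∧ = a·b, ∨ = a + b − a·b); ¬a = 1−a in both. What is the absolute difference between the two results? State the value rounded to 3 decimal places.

Under Zadeh (min–max):
  ¬A2 = 1 − 0.24 = 0.76
  A2 ∧ A3 = min(a, b) on (0.24, 0.55) = 0.24
  ¬A2 ∧ (A2 ∧ A3) = min(a, b) on (0.76, 0.24) = 0.24
  → value = 0.2400
Under probabilistic:
  ¬A2 = 1 − 0.2400 = 0.7600
  A2 ∧ A3 = a·b on (0.2400, 0.5500) = 0.1320
  ¬A2 ∧ (A2 ∧ A3) = a·b on (0.7600, 0.1320) = 0.1003
  → value = 0.1003
|0.2400 − 0.1003| = 0.140

0.140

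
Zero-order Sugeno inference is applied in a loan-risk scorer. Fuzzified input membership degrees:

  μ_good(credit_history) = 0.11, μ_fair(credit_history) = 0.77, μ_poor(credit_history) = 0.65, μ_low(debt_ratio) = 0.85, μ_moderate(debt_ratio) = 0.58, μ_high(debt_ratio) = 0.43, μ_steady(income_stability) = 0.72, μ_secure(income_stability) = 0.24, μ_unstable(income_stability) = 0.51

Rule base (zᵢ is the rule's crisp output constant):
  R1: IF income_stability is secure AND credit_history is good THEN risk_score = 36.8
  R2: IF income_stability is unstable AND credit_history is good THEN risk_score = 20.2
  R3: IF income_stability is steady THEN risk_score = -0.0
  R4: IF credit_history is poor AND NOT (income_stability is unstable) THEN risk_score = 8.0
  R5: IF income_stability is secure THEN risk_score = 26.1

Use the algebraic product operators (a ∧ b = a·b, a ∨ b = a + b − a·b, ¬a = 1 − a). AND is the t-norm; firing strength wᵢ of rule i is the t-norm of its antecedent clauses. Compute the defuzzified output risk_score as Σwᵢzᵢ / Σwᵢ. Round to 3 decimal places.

8.021

R1 (z=36.8): secure=0.24, good=0.11; AND[a·b] → w = 0.0264
R2 (z=20.2): unstable=0.51, good=0.11; AND[a·b] → w = 0.0561
R3 (z=-0.0): steady=0.72 → w = 0.7200
R4 (z=8.0): poor=0.65, ¬unstable=1−0.51=0.49; AND[a·b] → w = 0.3185
R5 (z=26.1): secure=0.24 → w = 0.2400
Weighted average = (0.0264·36.8 + 0.0561·20.2 + 0.7200·-0.0 + 0.3185·8.0 + 0.2400·26.1) / (0.0264 + 0.0561 + 0.7200 + 0.3185 + 0.2400)
  = 10.9167 / 1.3610 = 8.021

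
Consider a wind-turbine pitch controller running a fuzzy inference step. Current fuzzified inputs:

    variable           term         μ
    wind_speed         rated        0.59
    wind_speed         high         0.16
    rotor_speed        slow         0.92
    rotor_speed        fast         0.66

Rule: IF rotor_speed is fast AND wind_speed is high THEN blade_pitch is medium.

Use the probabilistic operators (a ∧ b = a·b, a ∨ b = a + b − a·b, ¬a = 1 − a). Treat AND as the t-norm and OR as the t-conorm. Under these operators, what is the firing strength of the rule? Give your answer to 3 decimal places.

0.106

firing strength: fast=0.66, high=0.16; AND[a·b] → w = 0.1056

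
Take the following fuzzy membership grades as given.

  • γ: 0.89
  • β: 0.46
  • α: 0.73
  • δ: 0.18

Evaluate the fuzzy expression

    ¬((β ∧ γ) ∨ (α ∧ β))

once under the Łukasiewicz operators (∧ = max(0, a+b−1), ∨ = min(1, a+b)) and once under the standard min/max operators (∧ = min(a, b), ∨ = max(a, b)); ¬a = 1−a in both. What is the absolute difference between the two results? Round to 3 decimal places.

0.080

Under Łukasiewicz:
  β ∧ γ = max(0, a+b−1) on (0.46, 0.89) = 0.35
  α ∧ β = max(0, a+b−1) on (0.73, 0.46) = 0.19
  (β ∧ γ) ∨ (α ∧ β) = min(1, a+b) on (0.35, 0.19) = 0.54
  ¬((β ∧ γ) ∨ (α ∧ β)) = 1 − 0.54 = 0.46
  → value = 0.4600
Under standard min/max:
  β ∧ γ = min(a, b) on (0.46, 0.89) = 0.46
  α ∧ β = min(a, b) on (0.73, 0.46) = 0.46
  (β ∧ γ) ∨ (α ∧ β) = max(a, b) on (0.46, 0.46) = 0.46
  ¬((β ∧ γ) ∨ (α ∧ β)) = 1 − 0.46 = 0.54
  → value = 0.5400
|0.4600 − 0.5400| = 0.080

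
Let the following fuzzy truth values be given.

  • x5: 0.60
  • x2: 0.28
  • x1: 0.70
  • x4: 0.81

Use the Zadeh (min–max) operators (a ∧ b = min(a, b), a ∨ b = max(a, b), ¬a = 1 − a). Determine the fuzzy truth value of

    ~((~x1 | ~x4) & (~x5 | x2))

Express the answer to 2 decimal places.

0.70

~x1 = 1 − 0.70 = 0.30
~x4 = 1 − 0.81 = 0.19
~x1 | ~x4 = max(a, b) on (0.30, 0.19) = 0.30
~x5 = 1 − 0.60 = 0.40
~x5 | x2 = max(a, b) on (0.40, 0.28) = 0.40
(~x1 | ~x4) & (~x5 | x2) = min(a, b) on (0.30, 0.40) = 0.30
~((~x1 | ~x4) & (~x5 | x2)) = 1 − 0.30 = 0.70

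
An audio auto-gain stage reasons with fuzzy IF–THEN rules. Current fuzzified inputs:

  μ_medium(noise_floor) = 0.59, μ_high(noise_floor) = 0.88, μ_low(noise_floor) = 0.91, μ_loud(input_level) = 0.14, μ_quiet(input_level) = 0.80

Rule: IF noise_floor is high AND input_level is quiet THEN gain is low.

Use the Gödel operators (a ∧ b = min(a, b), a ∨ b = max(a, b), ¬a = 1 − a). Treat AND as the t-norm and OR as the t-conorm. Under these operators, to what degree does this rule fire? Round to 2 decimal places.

0.80

firing strength: high=0.88, quiet=0.80; AND[min(a, b)] → w = 0.80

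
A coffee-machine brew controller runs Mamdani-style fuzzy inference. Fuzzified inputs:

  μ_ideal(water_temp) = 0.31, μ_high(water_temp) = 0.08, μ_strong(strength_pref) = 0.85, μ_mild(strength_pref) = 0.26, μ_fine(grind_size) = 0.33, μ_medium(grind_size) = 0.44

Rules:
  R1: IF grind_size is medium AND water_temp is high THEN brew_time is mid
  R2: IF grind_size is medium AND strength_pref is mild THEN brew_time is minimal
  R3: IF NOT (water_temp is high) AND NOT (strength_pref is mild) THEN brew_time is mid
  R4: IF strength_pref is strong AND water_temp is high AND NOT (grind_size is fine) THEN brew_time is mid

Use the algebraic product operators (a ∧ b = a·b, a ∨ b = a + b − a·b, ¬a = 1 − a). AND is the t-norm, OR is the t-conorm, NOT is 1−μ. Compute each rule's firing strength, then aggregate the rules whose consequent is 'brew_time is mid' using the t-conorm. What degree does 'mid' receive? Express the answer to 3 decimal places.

0.706

R1: medium=0.44, high=0.08; AND[a·b] → w = 0.0352
R2: medium=0.44, mild=0.26; AND[a·b] → w = 0.1144
R3: ¬high=1−0.08=0.92, ¬mild=1−0.26=0.74; AND[a·b] → w = 0.6808
R4: strong=0.85, high=0.08, ¬fine=1−0.33=0.67; AND[a·b] → w = 0.0456
Rules with consequent 'mid': {R1, R3, R4} → strengths 0.0352, 0.6808, 0.0456
Aggregate via t-conorm [a + b − a·b]: 0.7061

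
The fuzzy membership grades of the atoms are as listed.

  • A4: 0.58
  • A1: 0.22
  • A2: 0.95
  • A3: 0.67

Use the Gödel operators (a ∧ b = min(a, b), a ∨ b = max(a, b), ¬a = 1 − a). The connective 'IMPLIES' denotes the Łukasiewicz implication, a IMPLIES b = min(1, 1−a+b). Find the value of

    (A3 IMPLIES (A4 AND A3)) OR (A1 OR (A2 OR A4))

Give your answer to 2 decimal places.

0.95

A4 AND A3 = min(a, b) on (0.58, 0.67) = 0.58
A3 IMPLIES (A4 AND A3)  [Łukasiewicz: min(1, 1−a+b)] with a=0.67, b=0.58 → 0.91
A2 OR A4 = max(a, b) on (0.95, 0.58) = 0.95
A1 OR (A2 OR A4) = max(a, b) on (0.22, 0.95) = 0.95
(A3 IMPLIES (A4 AND A3)) OR (A1 OR (A2 OR A4)) = max(a, b) on (0.91, 0.95) = 0.95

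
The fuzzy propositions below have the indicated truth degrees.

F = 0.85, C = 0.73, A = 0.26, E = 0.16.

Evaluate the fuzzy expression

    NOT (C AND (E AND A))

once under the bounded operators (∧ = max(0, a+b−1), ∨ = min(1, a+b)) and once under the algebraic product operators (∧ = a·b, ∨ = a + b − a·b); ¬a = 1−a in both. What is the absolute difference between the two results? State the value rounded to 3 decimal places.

Under bounded:
  E AND A = max(0, a+b−1) on (0.16, 0.26) = 0.00
  C AND (E AND A) = max(0, a+b−1) on (0.73, 0.00) = 0.00
  NOT (C AND (E AND A)) = 1 − 0.00 = 1.00
  → value = 1.0000
Under algebraic product:
  E AND A = a·b on (0.1600, 0.2600) = 0.0416
  C AND (E AND A) = a·b on (0.7300, 0.0416) = 0.0304
  NOT (C AND (E AND A)) = 1 − 0.0304 = 0.9696
  → value = 0.9696
|1.0000 − 0.9696| = 0.030

0.030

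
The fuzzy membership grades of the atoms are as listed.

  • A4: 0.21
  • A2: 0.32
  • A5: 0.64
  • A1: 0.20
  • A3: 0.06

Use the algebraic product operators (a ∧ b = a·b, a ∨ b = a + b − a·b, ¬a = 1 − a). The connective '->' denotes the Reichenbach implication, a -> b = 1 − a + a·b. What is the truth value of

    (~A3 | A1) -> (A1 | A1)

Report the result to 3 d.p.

~A3 = 1 − 0.0600 = 0.9400
~A3 | A1 = a + b − a·b on (0.9400, 0.2000) = 0.9520
A1 | A1 = a + b − a·b on (0.2000, 0.2000) = 0.3600
(~A3 | A1) -> (A1 | A1)  [Reichenbach: 1 − a + a·b] with a=0.9520, b=0.3600 → 0.3907

0.391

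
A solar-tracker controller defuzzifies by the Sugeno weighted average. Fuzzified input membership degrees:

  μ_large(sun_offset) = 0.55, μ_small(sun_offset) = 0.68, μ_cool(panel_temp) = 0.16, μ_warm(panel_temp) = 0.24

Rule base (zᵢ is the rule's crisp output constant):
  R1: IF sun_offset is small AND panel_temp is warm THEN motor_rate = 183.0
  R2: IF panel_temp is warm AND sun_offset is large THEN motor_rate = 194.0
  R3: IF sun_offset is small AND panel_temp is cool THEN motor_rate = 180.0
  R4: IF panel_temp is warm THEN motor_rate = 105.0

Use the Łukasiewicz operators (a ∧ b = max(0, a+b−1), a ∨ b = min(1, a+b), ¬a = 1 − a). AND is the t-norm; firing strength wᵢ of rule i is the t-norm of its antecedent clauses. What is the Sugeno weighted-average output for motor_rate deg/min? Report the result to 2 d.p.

R1 (z=183.0): small=0.68, warm=0.24; AND[max(0, a+b−1)] → w = 0.00
R2 (z=194.0): warm=0.24, large=0.55; AND[max(0, a+b−1)] → w = 0.00
R3 (z=180.0): small=0.68, cool=0.16; AND[max(0, a+b−1)] → w = 0.00
R4 (z=105.0): warm=0.24 → w = 0.24
Weighted average = (0.00·183.0 + 0.00·194.0 + 0.00·180.0 + 0.24·105.0) / (0.00 + 0.00 + 0.00 + 0.24)
  = 25.2000 / 0.2400 = 105.00

105.00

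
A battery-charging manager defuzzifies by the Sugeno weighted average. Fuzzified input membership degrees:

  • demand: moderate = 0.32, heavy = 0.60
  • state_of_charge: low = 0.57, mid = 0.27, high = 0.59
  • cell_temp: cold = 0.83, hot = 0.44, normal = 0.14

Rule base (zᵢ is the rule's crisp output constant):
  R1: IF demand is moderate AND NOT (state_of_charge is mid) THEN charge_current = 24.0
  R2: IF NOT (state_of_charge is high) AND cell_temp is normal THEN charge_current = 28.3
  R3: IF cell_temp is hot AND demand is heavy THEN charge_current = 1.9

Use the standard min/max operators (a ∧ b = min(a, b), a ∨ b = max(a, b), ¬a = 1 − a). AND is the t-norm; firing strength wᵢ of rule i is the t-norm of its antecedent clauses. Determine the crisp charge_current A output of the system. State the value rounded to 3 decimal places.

13.864

R1 (z=24.0): moderate=0.32, ¬mid=1−0.27=0.73; AND[min(a, b)] → w = 0.32
R2 (z=28.3): ¬high=1−0.59=0.41, normal=0.14; AND[min(a, b)] → w = 0.14
R3 (z=1.9): hot=0.44, heavy=0.60; AND[min(a, b)] → w = 0.44
Weighted average = (0.32·24.0 + 0.14·28.3 + 0.44·1.9) / (0.32 + 0.14 + 0.44)
  = 12.4780 / 0.9000 = 13.864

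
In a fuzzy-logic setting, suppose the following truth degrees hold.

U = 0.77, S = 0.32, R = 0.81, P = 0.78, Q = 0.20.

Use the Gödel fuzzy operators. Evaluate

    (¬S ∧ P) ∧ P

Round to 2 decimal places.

¬S = 1 − 0.32 = 0.68
¬S ∧ P = min(a, b) on (0.68, 0.78) = 0.68
(¬S ∧ P) ∧ P = min(a, b) on (0.68, 0.78) = 0.68

0.68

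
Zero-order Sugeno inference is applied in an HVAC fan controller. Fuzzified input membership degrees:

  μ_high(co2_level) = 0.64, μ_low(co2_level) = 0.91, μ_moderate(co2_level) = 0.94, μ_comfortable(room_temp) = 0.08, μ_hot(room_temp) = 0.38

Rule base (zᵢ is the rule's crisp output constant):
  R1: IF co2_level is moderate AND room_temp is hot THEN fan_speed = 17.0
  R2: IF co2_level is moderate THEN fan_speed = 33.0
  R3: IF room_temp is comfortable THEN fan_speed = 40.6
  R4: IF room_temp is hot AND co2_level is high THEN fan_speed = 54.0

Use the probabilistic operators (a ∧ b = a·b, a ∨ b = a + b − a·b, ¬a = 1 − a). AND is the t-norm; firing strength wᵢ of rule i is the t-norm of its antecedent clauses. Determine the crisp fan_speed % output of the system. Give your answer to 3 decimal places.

33.000

R1 (z=17.0): moderate=0.94, hot=0.38; AND[a·b] → w = 0.3572
R2 (z=33.0): moderate=0.94 → w = 0.9400
R3 (z=40.6): comfortable=0.08 → w = 0.0800
R4 (z=54.0): hot=0.38, high=0.64; AND[a·b] → w = 0.2432
Weighted average = (0.3572·17.0 + 0.9400·33.0 + 0.0800·40.6 + 0.2432·54.0) / (0.3572 + 0.9400 + 0.0800 + 0.2432)
  = 53.4732 / 1.6204 = 33.000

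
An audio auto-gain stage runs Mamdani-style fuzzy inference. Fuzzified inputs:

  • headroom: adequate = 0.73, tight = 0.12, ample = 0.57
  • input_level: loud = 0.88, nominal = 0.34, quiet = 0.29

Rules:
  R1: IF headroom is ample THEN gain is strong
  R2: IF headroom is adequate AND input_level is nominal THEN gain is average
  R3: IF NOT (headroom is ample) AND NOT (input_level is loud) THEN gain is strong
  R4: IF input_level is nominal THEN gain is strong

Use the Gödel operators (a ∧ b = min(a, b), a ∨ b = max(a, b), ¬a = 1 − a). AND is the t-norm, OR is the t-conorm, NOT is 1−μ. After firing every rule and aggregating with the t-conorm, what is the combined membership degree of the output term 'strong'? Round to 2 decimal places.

R1: ample=0.57 → w = 0.57
R2: adequate=0.73, nominal=0.34; AND[min(a, b)] → w = 0.34
R3: ¬ample=1−0.57=0.43, ¬loud=1−0.88=0.12; AND[min(a, b)] → w = 0.12
R4: nominal=0.34 → w = 0.34
Rules with consequent 'strong': {R1, R3, R4} → strengths 0.57, 0.12, 0.34
Aggregate via t-conorm [max(a, b)]: 0.57

0.57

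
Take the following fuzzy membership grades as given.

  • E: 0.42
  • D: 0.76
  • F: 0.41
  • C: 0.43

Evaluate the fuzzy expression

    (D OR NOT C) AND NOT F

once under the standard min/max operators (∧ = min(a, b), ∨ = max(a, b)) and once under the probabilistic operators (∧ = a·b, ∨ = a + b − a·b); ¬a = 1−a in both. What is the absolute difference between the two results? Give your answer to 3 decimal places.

0.061

Under standard min/max:
  NOT C = 1 − 0.43 = 0.57
  D OR NOT C = max(a, b) on (0.76, 0.57) = 0.76
  NOT F = 1 − 0.41 = 0.59
  (D OR NOT C) AND NOT F = min(a, b) on (0.76, 0.59) = 0.59
  → value = 0.5900
Under probabilistic:
  NOT C = 1 − 0.4300 = 0.5700
  D OR NOT C = a + b − a·b on (0.7600, 0.5700) = 0.8968
  NOT F = 1 − 0.4100 = 0.5900
  (D OR NOT C) AND NOT F = a·b on (0.8968, 0.5900) = 0.5291
  → value = 0.5291
|0.5900 − 0.5291| = 0.061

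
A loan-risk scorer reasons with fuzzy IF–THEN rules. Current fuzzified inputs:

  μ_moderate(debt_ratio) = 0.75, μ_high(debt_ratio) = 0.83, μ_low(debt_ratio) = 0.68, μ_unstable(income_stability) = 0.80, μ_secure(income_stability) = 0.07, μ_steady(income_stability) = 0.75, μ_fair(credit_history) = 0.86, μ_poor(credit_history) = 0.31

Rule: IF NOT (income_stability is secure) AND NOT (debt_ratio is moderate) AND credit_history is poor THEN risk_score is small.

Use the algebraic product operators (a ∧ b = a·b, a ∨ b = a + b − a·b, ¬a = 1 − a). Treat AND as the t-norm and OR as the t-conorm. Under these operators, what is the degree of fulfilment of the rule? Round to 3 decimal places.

0.072

firing strength: ¬secure=1−0.07=0.93, ¬moderate=1−0.75=0.25, poor=0.31; AND[a·b] → w = 0.0721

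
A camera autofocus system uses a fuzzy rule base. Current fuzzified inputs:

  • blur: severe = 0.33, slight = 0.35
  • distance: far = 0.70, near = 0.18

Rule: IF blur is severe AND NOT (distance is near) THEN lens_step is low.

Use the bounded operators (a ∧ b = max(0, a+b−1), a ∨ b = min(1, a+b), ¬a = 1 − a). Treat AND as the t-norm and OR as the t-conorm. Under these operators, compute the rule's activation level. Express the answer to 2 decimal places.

firing strength: severe=0.33, ¬near=1−0.18=0.82; AND[max(0, a+b−1)] → w = 0.15

0.15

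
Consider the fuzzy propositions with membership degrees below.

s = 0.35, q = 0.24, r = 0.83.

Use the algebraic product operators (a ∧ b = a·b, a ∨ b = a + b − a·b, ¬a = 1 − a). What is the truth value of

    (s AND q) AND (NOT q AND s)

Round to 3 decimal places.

s AND q = a·b on (0.3500, 0.2400) = 0.0840
NOT q = 1 − 0.2400 = 0.7600
NOT q AND s = a·b on (0.7600, 0.3500) = 0.2660
(s AND q) AND (NOT q AND s) = a·b on (0.0840, 0.2660) = 0.0223

0.022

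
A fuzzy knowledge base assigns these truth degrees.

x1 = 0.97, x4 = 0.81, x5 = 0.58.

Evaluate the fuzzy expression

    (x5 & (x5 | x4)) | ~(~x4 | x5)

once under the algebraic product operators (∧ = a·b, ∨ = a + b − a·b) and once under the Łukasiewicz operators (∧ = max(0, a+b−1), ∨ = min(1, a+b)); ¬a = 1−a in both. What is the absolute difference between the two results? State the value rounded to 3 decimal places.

Under algebraic product:
  x5 | x4 = a + b − a·b on (0.5800, 0.8100) = 0.9202
  x5 & (x5 | x4) = a·b on (0.5800, 0.9202) = 0.5337
  ~x4 = 1 − 0.8100 = 0.1900
  ~x4 | x5 = a + b − a·b on (0.1900, 0.5800) = 0.6598
  ~(~x4 | x5) = 1 − 0.6598 = 0.3402
  (x5 & (x5 | x4)) | ~(~x4 | x5) = a + b − a·b on (0.5337, 0.3402) = 0.6923
  → value = 0.6923
Under Łukasiewicz:
  x5 | x4 = min(1, a+b) on (0.58, 0.81) = 1.00
  x5 & (x5 | x4) = max(0, a+b−1) on (0.58, 1.00) = 0.58
  ~x4 = 1 − 0.81 = 0.19
  ~x4 | x5 = min(1, a+b) on (0.19, 0.58) = 0.77
  ~(~x4 | x5) = 1 − 0.77 = 0.23
  (x5 & (x5 | x4)) | ~(~x4 | x5) = min(1, a+b) on (0.58, 0.23) = 0.81
  → value = 0.8100
|0.6923 − 0.8100| = 0.118

0.118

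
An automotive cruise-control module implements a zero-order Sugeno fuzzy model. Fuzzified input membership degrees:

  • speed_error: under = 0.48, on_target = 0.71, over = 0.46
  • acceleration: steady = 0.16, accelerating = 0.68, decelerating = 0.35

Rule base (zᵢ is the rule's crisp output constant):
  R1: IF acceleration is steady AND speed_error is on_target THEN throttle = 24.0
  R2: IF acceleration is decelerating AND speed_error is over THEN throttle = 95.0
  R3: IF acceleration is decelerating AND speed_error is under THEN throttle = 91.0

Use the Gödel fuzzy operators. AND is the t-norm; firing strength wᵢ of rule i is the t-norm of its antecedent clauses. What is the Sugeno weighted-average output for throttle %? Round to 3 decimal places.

80.163

R1 (z=24.0): steady=0.16, on_target=0.71; AND[min(a, b)] → w = 0.16
R2 (z=95.0): decelerating=0.35, over=0.46; AND[min(a, b)] → w = 0.35
R3 (z=91.0): decelerating=0.35, under=0.48; AND[min(a, b)] → w = 0.35
Weighted average = (0.16·24.0 + 0.35·95.0 + 0.35·91.0) / (0.16 + 0.35 + 0.35)
  = 68.9400 / 0.8600 = 80.163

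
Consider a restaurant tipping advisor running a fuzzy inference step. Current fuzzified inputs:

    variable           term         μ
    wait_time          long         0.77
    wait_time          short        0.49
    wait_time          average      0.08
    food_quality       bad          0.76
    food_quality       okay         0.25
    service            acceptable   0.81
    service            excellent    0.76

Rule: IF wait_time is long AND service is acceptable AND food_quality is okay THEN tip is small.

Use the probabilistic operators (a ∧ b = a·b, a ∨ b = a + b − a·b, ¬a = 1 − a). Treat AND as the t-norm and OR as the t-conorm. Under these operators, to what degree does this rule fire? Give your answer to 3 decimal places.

firing strength: long=0.77, acceptable=0.81, okay=0.25; AND[a·b] → w = 0.1559

0.156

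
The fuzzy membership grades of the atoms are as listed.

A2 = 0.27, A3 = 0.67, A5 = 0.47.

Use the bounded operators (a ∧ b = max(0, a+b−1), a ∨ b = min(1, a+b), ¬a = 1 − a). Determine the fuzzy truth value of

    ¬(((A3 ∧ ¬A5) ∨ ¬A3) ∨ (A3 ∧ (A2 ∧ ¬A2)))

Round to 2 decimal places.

¬A5 = 1 − 0.47 = 0.53
A3 ∧ ¬A5 = max(0, a+b−1) on (0.67, 0.53) = 0.20
¬A3 = 1 − 0.67 = 0.33
(A3 ∧ ¬A5) ∨ ¬A3 = min(1, a+b) on (0.20, 0.33) = 0.53
¬A2 = 1 − 0.27 = 0.73
A2 ∧ ¬A2 = max(0, a+b−1) on (0.27, 0.73) = 0.00
A3 ∧ (A2 ∧ ¬A2) = max(0, a+b−1) on (0.67, 0.00) = 0.00
((A3 ∧ ¬A5) ∨ ¬A3) ∨ (A3 ∧ (A2 ∧ ¬A2)) = min(1, a+b) on (0.53, 0.00) = 0.53
¬(((A3 ∧ ¬A5) ∨ ¬A3) ∨ (A3 ∧ (A2 ∧ ¬A2))) = 1 − 0.53 = 0.47

0.47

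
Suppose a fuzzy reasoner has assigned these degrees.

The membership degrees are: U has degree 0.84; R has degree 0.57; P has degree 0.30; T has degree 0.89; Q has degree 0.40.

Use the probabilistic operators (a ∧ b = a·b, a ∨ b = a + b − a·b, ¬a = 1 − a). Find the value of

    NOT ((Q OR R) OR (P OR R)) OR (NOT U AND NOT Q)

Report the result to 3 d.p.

0.166

Q OR R = a + b − a·b on (0.4000, 0.5700) = 0.7420
P OR R = a + b − a·b on (0.3000, 0.5700) = 0.6990
(Q OR R) OR (P OR R) = a + b − a·b on (0.7420, 0.6990) = 0.9223
NOT ((Q OR R) OR (P OR R)) = 1 − 0.9223 = 0.0777
NOT U = 1 − 0.8400 = 0.1600
NOT Q = 1 − 0.4000 = 0.6000
NOT U AND NOT Q = a·b on (0.1600, 0.6000) = 0.0960
NOT ((Q OR R) OR (P OR R)) OR (NOT U AND NOT Q) = a + b − a·b on (0.0777, 0.0960) = 0.1662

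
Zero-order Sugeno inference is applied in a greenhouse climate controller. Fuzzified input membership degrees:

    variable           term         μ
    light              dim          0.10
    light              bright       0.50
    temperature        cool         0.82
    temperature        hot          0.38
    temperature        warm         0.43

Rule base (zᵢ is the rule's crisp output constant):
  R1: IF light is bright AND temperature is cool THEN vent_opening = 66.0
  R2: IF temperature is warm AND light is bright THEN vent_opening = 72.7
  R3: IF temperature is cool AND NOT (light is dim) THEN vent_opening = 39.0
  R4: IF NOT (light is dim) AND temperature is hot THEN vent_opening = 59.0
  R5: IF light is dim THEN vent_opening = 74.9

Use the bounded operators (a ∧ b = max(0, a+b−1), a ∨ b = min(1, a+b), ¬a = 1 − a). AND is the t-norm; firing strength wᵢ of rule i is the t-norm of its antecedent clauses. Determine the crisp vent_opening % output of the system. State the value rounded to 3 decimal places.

R1 (z=66.0): bright=0.50, cool=0.82; AND[max(0, a+b−1)] → w = 0.32
R2 (z=72.7): warm=0.43, bright=0.50; AND[max(0, a+b−1)] → w = 0.00
R3 (z=39.0): cool=0.82, ¬dim=1−0.10=0.90; AND[max(0, a+b−1)] → w = 0.72
R4 (z=59.0): ¬dim=1−0.10=0.90, hot=0.38; AND[max(0, a+b−1)] → w = 0.28
R5 (z=74.9): dim=0.10 → w = 0.10
Weighted average = (0.32·66.0 + 0.00·72.7 + 0.72·39.0 + 0.28·59.0 + 0.10·74.9) / (0.32 + 0.00 + 0.72 + 0.28 + 0.10)
  = 73.2100 / 1.4200 = 51.556

51.556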